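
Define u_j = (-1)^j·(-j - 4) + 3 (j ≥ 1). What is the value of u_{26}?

(-1)^26 = 1; -j - 4 at j=26 is -30; so u_{26} = -27.

-27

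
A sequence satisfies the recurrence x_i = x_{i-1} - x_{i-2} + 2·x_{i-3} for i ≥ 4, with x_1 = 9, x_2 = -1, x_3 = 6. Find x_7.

37

Applying the relation repeatedly:
x_4 = 25, x_5 = 17, x_6 = 4, x_7 = 37.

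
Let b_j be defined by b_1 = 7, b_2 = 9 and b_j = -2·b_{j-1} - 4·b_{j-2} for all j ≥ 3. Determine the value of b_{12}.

Iterate the recurrence:
b_3 = -46; b_4 = 56; b_5 = 72; b_6 = -368; b_7 = 448; b_8 = 576; b_9 = -2944; b_{10} = 3584; b_{11} = 4608; b_{12} = -23552.

-23552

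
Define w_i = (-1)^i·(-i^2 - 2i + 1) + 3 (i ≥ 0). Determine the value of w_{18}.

(-1)^18 = 1; -i^2 - 2i + 1 at i=18 is -359; so w_{18} = -356.

-356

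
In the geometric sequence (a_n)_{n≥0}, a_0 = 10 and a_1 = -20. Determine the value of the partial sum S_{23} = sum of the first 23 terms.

27962030

Common ratio r = -2.
a_n = 10·(-2)^(n-0).
S = 10·((-2)^23 - 1)/(-2 - 1) = 10·(-8388608 - 1)/(-3) = 27962030.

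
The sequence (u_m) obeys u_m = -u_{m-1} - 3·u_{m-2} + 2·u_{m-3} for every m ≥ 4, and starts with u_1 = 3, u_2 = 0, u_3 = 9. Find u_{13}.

4791

u_4 = -3;  u_5 = -24;  u_6 = 51;  u_7 = 15;  u_8 = -216;  u_9 = 273;  u_{10} = 405;  u_{11} = -1656;  u_{12} = 987;  u_{13} = 4791.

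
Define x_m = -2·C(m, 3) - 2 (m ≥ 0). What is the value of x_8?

-114

C(8, 3) = 56, so x_8 = -114.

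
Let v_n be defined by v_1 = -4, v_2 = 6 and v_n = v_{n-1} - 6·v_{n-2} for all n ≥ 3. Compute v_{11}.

8454

Iterate the recurrence:
v_3 = 30;  v_4 = -6;  v_5 = -186;  v_6 = -150;  v_7 = 966;  v_8 = 1866;  v_9 = -3930;  v_{10} = -15126;  v_{11} = 8454.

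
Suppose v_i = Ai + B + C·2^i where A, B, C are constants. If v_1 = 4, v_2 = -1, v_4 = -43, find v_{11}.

-8150

Write the equations: A + B + 2C = 4; 2A + B + 4C = -1; 4A + B + 16C = -43.
Subtracting the first from the second: A + 2C = -5.
Subtracting the second from the third: 2A + 12C = -42.
Solving: C = -4, A = 3, then B = 9.
Hence v_{11} = 3·11 + 9 + (-4)·2048 = -8150.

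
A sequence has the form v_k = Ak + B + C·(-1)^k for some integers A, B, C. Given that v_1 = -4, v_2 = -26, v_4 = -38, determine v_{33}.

Write the equations: A + B - C = -4; 2A + B + C = -26; 4A + B + C = -38.
Subtracting the first from the second: A + 2C = -22.
Subtracting the second from the third: 2A = -12.
Solving: C = -8, A = -6, then B = -6.
So v_k = -6·k + (-6) + (-8)·(-1)^k; at k=33 this is -196.

-196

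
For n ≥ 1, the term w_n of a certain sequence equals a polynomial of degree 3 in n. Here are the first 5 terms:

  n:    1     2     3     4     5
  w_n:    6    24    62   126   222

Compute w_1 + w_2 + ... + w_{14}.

15008

1st diffs: 18, 38, 64, 96.
2nd diffs: 20, 26, 32.
3rd diffs: 6, 6 (constant).
Newton forward-difference form: w_n = 6 + 18·C(n-1,1) + 20·C(n-1,2) + 6·C(n-1,3).
Continuing: …, 356, 534, 762, 1046, …, w_{14} = 3516.
Summing n = 1..14 (14 terms) gives 15008.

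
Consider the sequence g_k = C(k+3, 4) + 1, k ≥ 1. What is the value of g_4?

36

C(7, 4) = 35, so g_4 = 36.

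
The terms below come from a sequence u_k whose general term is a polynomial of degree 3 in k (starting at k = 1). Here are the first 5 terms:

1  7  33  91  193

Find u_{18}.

10983

1st diffs: 6, 26, 58, 102.
2nd diffs: 20, 32, 44.
3rd diffs: 12, 12 (constant).
So u_k = 2k^3 - 2k^2 - 2k + 3.
Evaluating at k = 18 gives u_{18} = 10983.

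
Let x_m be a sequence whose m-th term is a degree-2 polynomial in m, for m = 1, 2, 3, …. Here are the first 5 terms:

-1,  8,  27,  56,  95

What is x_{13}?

1st diffs: 9, 19, 29, 39.
2nd diffs: 10, 10, 10 (constant).
Newton forward-difference form: x_m = -1 + 9·C(m-1,1) + 10·C(m-1,2).
At m = 13: m-1 = 12, so x_{13} = -1 + 108 + 660 = 767.

767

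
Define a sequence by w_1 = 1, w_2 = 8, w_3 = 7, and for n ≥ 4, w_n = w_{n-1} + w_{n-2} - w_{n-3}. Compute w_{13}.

Step forward from the initial values:
w_4 = 14, w_5 = 13, w_6 = 20, w_7 = 19, w_8 = 26, w_9 = 25, w_{10} = 32, w_{11} = 31, w_{12} = 38, w_{13} = 37.

37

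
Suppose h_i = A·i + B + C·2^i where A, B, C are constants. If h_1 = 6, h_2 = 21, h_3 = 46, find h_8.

Plug in i = 1, 2, 3: A + B + 2C = 6; 2A + B + 4C = 21; 3A + B + 8C = 46.
Subtracting the first from the second: A + 2C = 15.
Subtracting the second from the third: A + 4C = 25.
Solving: C = 5, A = 5, then B = -9.
So h_i = 5·i + (-9) + 5·2^i; at i=8 this is 1311.

1311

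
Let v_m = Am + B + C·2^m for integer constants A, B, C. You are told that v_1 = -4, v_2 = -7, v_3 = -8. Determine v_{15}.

32692

At m = 1, 2, 3: A + B + 2C = -4; 2A + B + 4C = -7; 3A + B + 8C = -8.
Subtracting the first from the second: A + 2C = -3.
Subtracting the second from the third: A + 4C = -1.
Solving: C = 1, A = -5, then B = -1.
So v_m = -5·m + (-1) + 1·2^m; at m=15 this is 32692.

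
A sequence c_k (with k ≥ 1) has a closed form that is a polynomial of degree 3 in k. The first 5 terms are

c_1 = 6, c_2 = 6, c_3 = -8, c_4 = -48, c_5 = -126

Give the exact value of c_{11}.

-2064

1st diffs: 0, -14, -40, -78.
2nd diffs: -14, -26, -38.
3rd diffs: -12, -12 (constant).
Newton forward-difference form: c_k = 6 + (-14)·C(k-1,2) + (-12)·C(k-1,3).
At k = 11: k-1 = 10, so c_{11} = 6 - 630 - 1440 = -2064.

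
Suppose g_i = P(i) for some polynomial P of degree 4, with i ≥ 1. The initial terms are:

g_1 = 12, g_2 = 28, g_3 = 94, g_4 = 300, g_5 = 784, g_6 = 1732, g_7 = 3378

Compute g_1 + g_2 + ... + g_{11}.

61138

1st diffs: 16, 66, 206, 484, 948, 1646.
2nd diffs: 50, 140, 278, 464, 698.
3rd diffs: 90, 138, 186, 234.
4th diffs: 48, 48, 48 (constant).
Newton forward-difference form: g_i = 12 + 16·C(i-1,1) + 50·C(i-1,2) + 90·C(i-1,3) + 48·C(i-1,4).
Continuing: 6004, 9940, 15564, 23302.
Summing i = 1..11 (11 terms) gives 61138.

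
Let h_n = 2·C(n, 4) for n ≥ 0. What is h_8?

140

C(8, 4) = 70, so h_8 = 140.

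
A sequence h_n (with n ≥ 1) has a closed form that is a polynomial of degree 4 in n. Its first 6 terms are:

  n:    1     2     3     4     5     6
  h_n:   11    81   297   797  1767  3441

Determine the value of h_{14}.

1st diffs: 70, 216, 500, 970, 1674.
2nd diffs: 146, 284, 470, 704.
3rd diffs: 138, 186, 234.
4th diffs: 48, 48 (constant).
Newton forward-difference form: h_n = 11 + 70·C(n-1,1) + 146·C(n-1,2) + 138·C(n-1,3) + 48·C(n-1,4).
At n = 14: n-1 = 13, so h_{14} = 11 + 910 + 11388 + 39468 + 34320 = 86097.

86097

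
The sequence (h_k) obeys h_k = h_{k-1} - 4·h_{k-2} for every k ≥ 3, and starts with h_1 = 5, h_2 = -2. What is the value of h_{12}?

Iterate the recurrence:
h_3 = -22, h_4 = -14, h_5 = 74, h_6 = 130, h_7 = -166, h_8 = -686, h_9 = -22, h_{10} = 2722, h_{11} = 2810, h_{12} = -8078.

-8078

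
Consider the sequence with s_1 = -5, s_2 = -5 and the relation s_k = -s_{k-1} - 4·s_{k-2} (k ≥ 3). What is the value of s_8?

-725

Applying the relation repeatedly:
s_3 = 25, s_4 = -5, s_5 = -95, s_6 = 115, s_7 = 265, s_8 = -725.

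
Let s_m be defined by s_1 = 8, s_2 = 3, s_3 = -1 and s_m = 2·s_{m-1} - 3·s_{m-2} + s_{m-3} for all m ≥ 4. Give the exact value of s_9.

-27

s_4 = -3;  s_5 = 0;  s_6 = 8;  s_7 = 13;  s_8 = 2;  s_9 = -27.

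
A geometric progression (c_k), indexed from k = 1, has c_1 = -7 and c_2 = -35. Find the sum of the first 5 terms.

Common ratio r = 5.
c_k = (-7)·5^(k-1).
S = (-7)·(5^5 - 1)/(5 - 1) = (-7)·(3125 - 1)/(4) = -5467.

-5467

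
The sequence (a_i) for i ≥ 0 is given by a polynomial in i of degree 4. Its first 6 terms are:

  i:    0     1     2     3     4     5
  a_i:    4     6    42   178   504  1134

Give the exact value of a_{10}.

1st diffs: 2, 36, 136, 326, 630.
2nd diffs: 34, 100, 190, 304.
3rd diffs: 66, 90, 114.
4th diffs: 24, 24 (constant).
Newton forward-difference form: a_i = 4 + 2·C(i,1) + 34·C(i,2) + 66·C(i,3) + 24·C(i,4).
At i = 10: i = 10, so a_{10} = 4 + 20 + 1530 + 7920 + 5040 = 14514.

14514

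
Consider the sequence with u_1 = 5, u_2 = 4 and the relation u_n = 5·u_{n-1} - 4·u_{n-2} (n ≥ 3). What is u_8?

Iterate the recurrence:
u_3 = 0; u_4 = -16; u_5 = -80; u_6 = -336; u_7 = -1360; u_8 = -5456.
(Characteristic roots are 4 and 1.)

-5456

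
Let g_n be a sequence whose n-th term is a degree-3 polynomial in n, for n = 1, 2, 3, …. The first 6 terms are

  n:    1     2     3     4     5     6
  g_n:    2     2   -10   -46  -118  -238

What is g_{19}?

-11626

1st diffs: 0, -12, -36, -72, -120.
2nd diffs: -12, -24, -36, -48.
3rd diffs: -12, -12, -12 (constant).
Newton forward-difference form: g_n = 2 + (-12)·C(n-1,2) + (-12)·C(n-1,3).
At n = 19: n-1 = 18, so g_{19} = 2 - 1836 - 9792 = -11626.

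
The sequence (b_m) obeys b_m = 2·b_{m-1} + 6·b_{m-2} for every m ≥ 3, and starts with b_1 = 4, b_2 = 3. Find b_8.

15432

Step forward from the initial values:
b_3 = 30; b_4 = 78; b_5 = 336; b_6 = 1140; b_7 = 4296; b_8 = 15432.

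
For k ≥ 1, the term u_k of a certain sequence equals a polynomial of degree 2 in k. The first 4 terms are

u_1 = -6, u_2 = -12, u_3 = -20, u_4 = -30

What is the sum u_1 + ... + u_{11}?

-726

1st diffs: -6, -8, -10.
2nd diffs: -2, -2 (constant).
So u_k = -k^2 - 3k - 2.
Continuing: …, -42, -56, -72, -90, …, u_{11} = -156.
Summing k = 1..11 (11 terms) gives -726.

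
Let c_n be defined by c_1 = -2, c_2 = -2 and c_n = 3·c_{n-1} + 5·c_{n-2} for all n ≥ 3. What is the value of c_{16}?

-1770153898

Step forward from the initial values:
c_3 = -16  c_4 = -58  c_5 = -254  …  c_{13} = -24019634  c_{14} = -100704242  c_{15} = -422210896  c_{16} = -1770153898.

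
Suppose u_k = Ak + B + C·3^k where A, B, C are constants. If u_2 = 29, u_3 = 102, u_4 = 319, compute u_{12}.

Plug in k = 2, 3, 4: 2A + B + 9C = 29; 3A + B + 27C = 102; 4A + B + 81C = 319.
Subtracting the first from the second: A + 18C = 73.
Subtracting the second from the third: A + 54C = 217.
Solving: C = 4, A = 1, then B = -9.
Therefore u_{12} = 12 + (-9) + 4·531441 = 2125767.

2125767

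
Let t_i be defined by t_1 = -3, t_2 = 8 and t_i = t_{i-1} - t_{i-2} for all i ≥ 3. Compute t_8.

8

Applying the relation repeatedly:
t_3 = 11  t_4 = 3  t_5 = -8  t_6 = -11  t_7 = -3  t_8 = 8.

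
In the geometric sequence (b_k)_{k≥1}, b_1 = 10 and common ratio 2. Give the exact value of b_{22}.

b_k = 10·2^(k-1).
b_{22} = 10·2^21 = 20971520.

20971520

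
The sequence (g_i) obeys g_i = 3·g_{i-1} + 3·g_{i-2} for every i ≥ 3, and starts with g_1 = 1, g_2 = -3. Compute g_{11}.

g_3 = -6; g_4 = -27; g_5 = -99; g_6 = -378; g_7 = -1431; g_8 = -5427; g_9 = -20574; g_{10} = -78003; g_{11} = -295731.

-295731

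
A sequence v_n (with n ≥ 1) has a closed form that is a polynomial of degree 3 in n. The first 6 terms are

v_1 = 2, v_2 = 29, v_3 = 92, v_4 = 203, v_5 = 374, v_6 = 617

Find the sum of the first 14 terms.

1st diffs: 27, 63, 111, 171, 243.
2nd diffs: 36, 48, 60, 72.
3rd diffs: 12, 12, 12 (constant).
Newton forward-difference form: v_n = 2 + 27·C(n-1,1) + 36·C(n-1,2) + 12·C(n-1,3).
Continuing: …, 944, 1367, 1898, 2549, …, v_{14} = 6593.
Summing n = 1..14 (14 terms) gives 27601.

27601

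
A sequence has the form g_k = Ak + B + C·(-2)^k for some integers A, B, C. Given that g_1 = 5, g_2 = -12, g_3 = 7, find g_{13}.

The three given values yield: A + B - 2C = 5; 2A + B + 4C = -12; 3A + B - 8C = 7.
Subtracting the first from the second: A + 6C = -17.
Subtracting the second from the third: A - 12C = 19.
Solving: C = -2, A = -5, then B = 6.
So g_k = -5·k + 6 + (-2)·(-2)^k; at k=13 this is 16325.

16325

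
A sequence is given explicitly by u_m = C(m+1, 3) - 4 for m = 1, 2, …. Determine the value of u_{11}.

C(12, 3) = 220, so u_{11} = 216.

216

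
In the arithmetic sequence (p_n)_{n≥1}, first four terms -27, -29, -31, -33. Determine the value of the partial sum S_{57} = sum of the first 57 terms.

-4731

Common difference d = -2.
p_n = -27 + (n - 1)·(-2).
p_{57} = -139; S = 57·(-27 + (-139))/2 = -4731.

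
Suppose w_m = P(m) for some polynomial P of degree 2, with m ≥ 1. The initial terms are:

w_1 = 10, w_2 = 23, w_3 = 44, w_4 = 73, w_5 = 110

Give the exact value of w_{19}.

1st diffs: 13, 21, 29, 37.
2nd diffs: 8, 8, 8 (constant).
So w_m = 4m^2 + m + 5.
Evaluating at m = 19 gives w_{19} = 1468.

1468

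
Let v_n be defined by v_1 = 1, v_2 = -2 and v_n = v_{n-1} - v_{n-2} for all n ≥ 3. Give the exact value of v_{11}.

2

Step forward from the initial values:
v_3 = -3; v_4 = -1; v_5 = 2; v_6 = 3; v_7 = 1; v_8 = -2; v_9 = -3; v_{10} = -1; v_{11} = 2.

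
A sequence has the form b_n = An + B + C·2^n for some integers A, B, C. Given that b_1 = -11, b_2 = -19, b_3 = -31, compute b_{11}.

-4143

At n = 1, 2, 3: A + B + 2C = -11; 2A + B + 4C = -19; 3A + B + 8C = -31.
Subtracting the first from the second: A + 2C = -8.
Subtracting the second from the third: A + 4C = -12.
Solving: C = -2, A = -4, then B = -3.
Therefore b_{11} = -44 + (-3) + (-2)·2048 = -4143.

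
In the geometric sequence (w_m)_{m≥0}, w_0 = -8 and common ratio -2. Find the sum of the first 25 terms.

-89478488

w_m = (-8)·(-2)^(m-0).
S = (-8)·((-2)^25 - 1)/(-2 - 1) = (-8)·(-33554432 - 1)/(-3) = -89478488.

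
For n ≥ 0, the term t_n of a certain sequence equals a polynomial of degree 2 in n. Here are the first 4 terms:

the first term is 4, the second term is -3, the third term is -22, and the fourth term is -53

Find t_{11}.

1st diffs: -7, -19, -31.
2nd diffs: -12, -12 (constant).
Newton forward-difference form: t_n = 4 + (-7)·C(n,1) + (-12)·C(n,2).
At n = 11: n = 11, so t_{11} = 4 - 77 - 660 = -733.

-733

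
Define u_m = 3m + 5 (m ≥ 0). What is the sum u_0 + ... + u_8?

Over m = 0..8: Σm = 36.
Total = (3)·36 + (5)·9 = 153.

153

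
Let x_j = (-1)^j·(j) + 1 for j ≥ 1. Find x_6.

7

(-1)^6 = 1; j at j=6 is 6; so x_6 = 7.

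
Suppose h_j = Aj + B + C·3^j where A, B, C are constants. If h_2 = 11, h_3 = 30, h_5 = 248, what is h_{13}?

1594336

At j = 2, 3, 5: 2A + B + 9C = 11; 3A + B + 27C = 30; 5A + B + 243C = 248.
Subtracting the first from the second: A + 18C = 19.
Subtracting the second from the third: 2A + 216C = 218.
Solving: C = 1, A = 1, then B = 0.
So h_j = 1·j + 0 + 1·3^j; at j=13 this is 1594336.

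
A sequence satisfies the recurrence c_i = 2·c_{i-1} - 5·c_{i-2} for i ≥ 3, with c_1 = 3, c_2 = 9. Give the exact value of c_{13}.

Compute successive terms:
c_3 = 3, c_4 = -39, c_5 = -93, …, c_{10} = -5751, c_{11} = -8637, c_{12} = 11481, c_{13} = 66147.

66147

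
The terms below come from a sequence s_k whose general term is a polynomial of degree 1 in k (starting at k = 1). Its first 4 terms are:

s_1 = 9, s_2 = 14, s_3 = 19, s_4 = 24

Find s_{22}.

114

1st diffs: 5, 5, 5 (constant).
So s_k = 5k + 4.
Evaluating at k = 22 gives s_{22} = 114.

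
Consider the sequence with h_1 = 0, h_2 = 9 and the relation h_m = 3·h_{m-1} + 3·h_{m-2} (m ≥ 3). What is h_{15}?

h_3 = 27, h_4 = 108, h_5 = 405, …, h_{12} = 4568643, h_{13} = 17321040, h_{14} = 65669049, h_{15} = 248970267.

248970267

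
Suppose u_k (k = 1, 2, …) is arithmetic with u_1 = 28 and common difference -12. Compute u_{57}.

-644

u_k = 28 + (k - 1)·(-12).
u_{57} = 28 + 56·(-12) = -644.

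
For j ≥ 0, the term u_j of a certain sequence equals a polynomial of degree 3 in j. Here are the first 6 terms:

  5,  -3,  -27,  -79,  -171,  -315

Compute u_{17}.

1st diffs: -8, -24, -52, -92, -144.
2nd diffs: -16, -28, -40, -52.
3rd diffs: -12, -12, -12 (constant).
Newton forward-difference form: u_j = 5 + (-8)·C(j,1) + (-16)·C(j,2) + (-12)·C(j,3).
At j = 17: j = 17, so u_{17} = 5 - 136 - 2176 - 8160 = -10467.

-10467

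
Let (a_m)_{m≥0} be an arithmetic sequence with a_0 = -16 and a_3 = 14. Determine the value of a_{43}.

414

Common difference d = (14 - (-16)) / (3 - 0) = 10.
a_m = -16 + (m - 0)·10.
a_{43} = -16 + 43·10 = 414.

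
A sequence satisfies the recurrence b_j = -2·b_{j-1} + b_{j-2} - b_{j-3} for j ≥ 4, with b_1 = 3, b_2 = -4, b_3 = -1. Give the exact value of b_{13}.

21294

Compute successive terms:
b_4 = -5; b_5 = 13; b_6 = -30; b_7 = 78; b_8 = -199; b_9 = 506; b_{10} = -1289; b_{11} = 3283; b_{12} = -8361; b_{13} = 21294.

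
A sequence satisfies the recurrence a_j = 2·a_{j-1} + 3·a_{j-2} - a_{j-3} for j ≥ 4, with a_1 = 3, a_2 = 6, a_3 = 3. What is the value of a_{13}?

256590

Step forward from the initial values:
a_4 = 21;  a_5 = 45;  a_6 = 150;  a_7 = 414;  a_8 = 1233;  a_9 = 3558;  a_{10} = 10401;  a_{11} = 30243;  a_{12} = 88131;  a_{13} = 256590.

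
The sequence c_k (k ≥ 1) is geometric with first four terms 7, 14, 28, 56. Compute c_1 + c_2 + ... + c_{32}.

Common ratio r = 2.
c_k = 7·2^(k-1).
S = 7·(2^32 - 1)/(2 - 1) = 7·(4294967296 - 1)/(1) = 30064771065.

30064771065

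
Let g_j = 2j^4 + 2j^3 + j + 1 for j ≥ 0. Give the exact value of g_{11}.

31956

g_{11} = 2·11^4 + 2·11^3 + 1·11 + 1 = 31956.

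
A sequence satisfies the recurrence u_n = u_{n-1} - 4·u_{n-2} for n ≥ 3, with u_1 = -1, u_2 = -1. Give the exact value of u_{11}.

-989

Iterate the recurrence:
u_3 = 3  u_4 = 7  u_5 = -5  u_6 = -33  u_7 = -13  u_8 = 119  u_9 = 171  u_{10} = -305  u_{11} = -989.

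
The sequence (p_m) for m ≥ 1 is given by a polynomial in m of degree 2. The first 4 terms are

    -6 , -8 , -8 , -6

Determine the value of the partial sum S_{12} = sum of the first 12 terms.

1st diffs: -2, 0, 2.
2nd diffs: 2, 2 (constant).
So p_m = m^2 - 5m - 2.
Continuing: …, -2, 4, 12, 22, …, p_{12} = 82.
Summing m = 1..12 (12 terms) gives 236.

236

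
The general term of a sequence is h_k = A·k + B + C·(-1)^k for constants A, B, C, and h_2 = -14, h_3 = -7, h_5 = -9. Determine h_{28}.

The three given values yield: 2A + B + C = -14; 3A + B - C = -7; 5A + B - C = -9.
Subtracting the first from the second: A - 2C = 7.
Subtracting the second from the third: 2A = -2.
Solving: C = -4, A = -1, then B = -8.
Therefore h_{28} = -28 + (-8) + (-4)·1 = -40.

-40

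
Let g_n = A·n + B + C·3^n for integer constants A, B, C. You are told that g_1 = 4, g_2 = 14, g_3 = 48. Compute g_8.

13106

Write the equations: A + B + 3C = 4; 2A + B + 9C = 14; 3A + B + 27C = 48.
Subtracting the first from the second: A + 6C = 10.
Subtracting the second from the third: A + 18C = 34.
Solving: C = 2, A = -2, then B = 0.
Therefore g_8 = -16 + 0 + 2·6561 = 13106.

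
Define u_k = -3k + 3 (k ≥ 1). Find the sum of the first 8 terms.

Over k = 1..8: Σk = 36.
Total = (-3)·36 + (3)·8 = -84.

-84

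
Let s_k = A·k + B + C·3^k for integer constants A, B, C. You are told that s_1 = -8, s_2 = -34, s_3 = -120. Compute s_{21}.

The three given values yield: A + B + 3C = -8; 2A + B + 9C = -34; 3A + B + 27C = -120.
Subtracting the first from the second: A + 6C = -26.
Subtracting the second from the third: A + 18C = -86.
Solving: C = -5, A = 4, then B = 3.
Therefore s_{21} = 84 + 3 + (-5)·10460353203 = -52301765928.

-52301765928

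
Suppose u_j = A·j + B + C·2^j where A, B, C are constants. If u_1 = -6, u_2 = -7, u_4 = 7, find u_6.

The three given values yield: A + B + 2C = -6; 2A + B + 4C = -7; 4A + B + 16C = 7.
Subtracting the first from the second: A + 2C = -1.
Subtracting the second from the third: 2A + 12C = 14.
Solving: C = 2, A = -5, then B = -5.
Therefore u_6 = -30 + (-5) + 2·64 = 93.

93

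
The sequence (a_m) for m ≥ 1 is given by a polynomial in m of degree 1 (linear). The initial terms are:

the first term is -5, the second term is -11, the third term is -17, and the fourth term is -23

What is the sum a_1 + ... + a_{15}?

1st diffs: -6, -6, -6 (constant).
So a_m = -6m + 1.
Continuing: …, -29, -35, -41, -47, …, a_{15} = -89.
Summing m = 1..15 (15 terms) gives -705.

-705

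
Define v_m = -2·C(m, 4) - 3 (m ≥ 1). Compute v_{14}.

-2005

C(14, 4) = 1001, so v_{14} = -2005.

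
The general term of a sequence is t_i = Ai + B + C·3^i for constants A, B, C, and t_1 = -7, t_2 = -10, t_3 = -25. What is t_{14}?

-4782934

At i = 1, 2, 3: A + B + 3C = -7; 2A + B + 9C = -10; 3A + B + 27C = -25.
Subtracting the first from the second: A + 6C = -3.
Subtracting the second from the third: A + 18C = -15.
Solving: C = -1, A = 3, then B = -7.
So t_i = 3·i + (-7) + (-1)·3^i; at i=14 this is -4782934.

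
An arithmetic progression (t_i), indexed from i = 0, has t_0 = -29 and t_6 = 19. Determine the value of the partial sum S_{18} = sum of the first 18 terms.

702

Common difference d = (19 - (-29)) / (6 - 0) = 8.
t_i = -29 + (i - 0)·8.
t_{17} = 107; S = 18·(-29 + 107)/2 = 702.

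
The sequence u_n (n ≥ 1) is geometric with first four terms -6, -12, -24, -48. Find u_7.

Common ratio r = 2.
u_n = (-6)·2^(n-1).
u_7 = (-6)·2^6 = -384.

-384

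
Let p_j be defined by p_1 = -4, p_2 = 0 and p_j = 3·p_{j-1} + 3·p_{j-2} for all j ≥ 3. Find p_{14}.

Step forward from the initial values:
p_3 = -12, p_4 = -36, p_5 = -144, …, p_{11} = -423792, p_{12} = -1606716, p_{13} = -6091524, p_{14} = -23094720.

-23094720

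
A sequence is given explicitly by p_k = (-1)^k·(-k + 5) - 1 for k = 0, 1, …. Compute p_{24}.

-20

(-1)^24 = 1; -k + 5 at k=24 is -19; so p_{24} = -20.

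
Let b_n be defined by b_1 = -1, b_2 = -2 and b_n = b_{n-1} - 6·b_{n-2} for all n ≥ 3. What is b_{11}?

Iterate the recurrence:
b_3 = 4  b_4 = 16  b_5 = -8  b_6 = -104  b_7 = -56  b_8 = 568  b_9 = 904  b_{10} = -2504  b_{11} = -7928.

-7928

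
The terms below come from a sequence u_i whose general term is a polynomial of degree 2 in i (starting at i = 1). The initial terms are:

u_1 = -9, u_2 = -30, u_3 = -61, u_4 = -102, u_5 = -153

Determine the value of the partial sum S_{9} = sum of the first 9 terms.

1st diffs: -21, -31, -41, -51.
2nd diffs: -10, -10, -10 (constant).
So u_i = -5i^2 - 6i + 2.
Continuing: -214, -285, -366, -457.
Summing i = 1..9 (9 terms) gives -1677.

-1677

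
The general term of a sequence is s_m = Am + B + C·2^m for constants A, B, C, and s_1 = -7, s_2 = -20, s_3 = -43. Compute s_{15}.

-163879

The three given values yield: A + B + 2C = -7; 2A + B + 4C = -20; 3A + B + 8C = -43.
Subtracting the first from the second: A + 2C = -13.
Subtracting the second from the third: A + 4C = -23.
Solving: C = -5, A = -3, then B = 6.
Therefore s_{15} = -45 + 6 + (-5)·32768 = -163879.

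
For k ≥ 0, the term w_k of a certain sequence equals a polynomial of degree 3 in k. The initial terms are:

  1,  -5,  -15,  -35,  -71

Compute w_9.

-701

1st diffs: -6, -10, -20, -36.
2nd diffs: -4, -10, -16.
3rd diffs: -6, -6 (constant).
Newton forward-difference form: w_k = 1 + (-6)·C(k,1) + (-4)·C(k,2) + (-6)·C(k,3).
At k = 9: k = 9, so w_9 = 1 - 54 - 144 - 504 = -701.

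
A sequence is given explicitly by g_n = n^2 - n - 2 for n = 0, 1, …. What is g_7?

g_7 = 1·7^2 - 1·7 - 2 = 40.

40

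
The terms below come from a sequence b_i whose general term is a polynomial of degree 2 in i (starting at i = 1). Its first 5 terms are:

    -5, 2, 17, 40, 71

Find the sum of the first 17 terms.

6307

1st diffs: 7, 15, 23, 31.
2nd diffs: 8, 8, 8 (constant).
So b_i = 4i^2 - 5i - 4.
Continuing: …, 110, 157, 212, 275, …, b_{17} = 1067.
Summing i = 1..17 (17 terms) gives 6307.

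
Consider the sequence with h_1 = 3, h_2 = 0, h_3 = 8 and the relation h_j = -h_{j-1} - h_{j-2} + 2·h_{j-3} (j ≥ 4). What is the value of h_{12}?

280

Step forward from the initial values:
h_4 = -2;  h_5 = -6;  h_6 = 24;  h_7 = -22;  h_8 = -14;  h_9 = 84;  h_{10} = -114;  h_{11} = 2;  h_{12} = 280.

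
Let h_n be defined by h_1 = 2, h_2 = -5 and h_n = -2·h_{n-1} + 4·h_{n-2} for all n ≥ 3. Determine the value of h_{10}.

h_3 = 18;  h_4 = -56;  h_5 = 184;  h_6 = -592;  h_7 = 1920;  h_8 = -6208;  h_9 = 20096;  h_{10} = -65024.

-65024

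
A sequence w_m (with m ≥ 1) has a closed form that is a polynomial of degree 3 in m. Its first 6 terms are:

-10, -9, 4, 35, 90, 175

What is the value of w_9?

1st diffs: 1, 13, 31, 55, 85.
2nd diffs: 12, 18, 24, 30.
3rd diffs: 6, 6, 6 (constant).
Newton forward-difference form: w_m = -10 + 1·C(m-1,1) + 12·C(m-1,2) + 6·C(m-1,3).
At m = 9: m-1 = 8, so w_9 = -10 + 8 + 336 + 336 = 670.

670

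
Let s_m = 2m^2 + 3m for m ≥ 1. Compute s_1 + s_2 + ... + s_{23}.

Over m = 1..23: Σm = 276, Σm² = 4324.
Total = (2)·4324 + (3)·276 = 9476.

9476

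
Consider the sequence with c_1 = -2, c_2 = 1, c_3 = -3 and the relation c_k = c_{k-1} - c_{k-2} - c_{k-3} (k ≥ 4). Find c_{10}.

Iterate the recurrence:
c_4 = -2;  c_5 = 0;  c_6 = 5;  c_7 = 7;  c_8 = 2;  c_9 = -10;  c_{10} = -19.

-19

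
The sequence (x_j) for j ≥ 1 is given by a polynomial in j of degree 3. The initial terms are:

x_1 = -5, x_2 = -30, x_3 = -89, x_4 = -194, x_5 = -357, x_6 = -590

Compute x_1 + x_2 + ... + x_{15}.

-34550

1st diffs: -25, -59, -105, -163, -233.
2nd diffs: -34, -46, -58, -70.
3rd diffs: -12, -12, -12 (constant).
Newton forward-difference form: x_j = -5 + (-25)·C(j-1,1) + (-34)·C(j-1,2) + (-12)·C(j-1,3).
Continuing: …, -905, -1314, -1829, -2462, …, x_{15} = -7817.
Summing j = 1..15 (15 terms) gives -34550.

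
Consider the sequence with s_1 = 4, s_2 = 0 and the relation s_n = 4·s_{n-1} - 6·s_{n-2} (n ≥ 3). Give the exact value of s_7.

-96

Step forward from the initial values:
s_3 = -24; s_4 = -96; s_5 = -240; s_6 = -384; s_7 = -96.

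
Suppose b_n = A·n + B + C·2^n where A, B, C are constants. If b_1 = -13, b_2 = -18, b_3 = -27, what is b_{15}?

Plug in n = 1, 2, 3: A + B + 2C = -13; 2A + B + 4C = -18; 3A + B + 8C = -27.
Subtracting the first from the second: A + 2C = -5.
Subtracting the second from the third: A + 4C = -9.
Solving: C = -2, A = -1, then B = -8.
So b_n = -1·n + (-8) + (-2)·2^n; at n=15 this is -65559.

-65559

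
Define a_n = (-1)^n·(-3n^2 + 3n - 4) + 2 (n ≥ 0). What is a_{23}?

1524

(-1)^23 = -1; -3n^2 + 3n - 4 at n=23 is -1522; so a_{23} = 1524.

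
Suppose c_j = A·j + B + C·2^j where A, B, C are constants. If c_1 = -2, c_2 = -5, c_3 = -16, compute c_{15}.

-130996

At j = 1, 2, 3: A + B + 2C = -2; 2A + B + 4C = -5; 3A + B + 8C = -16.
Subtracting the first from the second: A + 2C = -3.
Subtracting the second from the third: A + 4C = -11.
Solving: C = -4, A = 5, then B = 1.
So c_j = 5·j + 1 + (-4)·2^j; at j=15 this is -130996.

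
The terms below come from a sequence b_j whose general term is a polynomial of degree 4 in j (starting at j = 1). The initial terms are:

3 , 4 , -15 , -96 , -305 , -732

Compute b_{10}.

-7260

1st diffs: 1, -19, -81, -209, -427.
2nd diffs: -20, -62, -128, -218.
3rd diffs: -42, -66, -90.
4th diffs: -24, -24 (constant).
Newton forward-difference form: b_j = 3 + 1·C(j-1,1) + (-20)·C(j-1,2) + (-42)·C(j-1,3) + (-24)·C(j-1,4).
At j = 10: j-1 = 9, so b_{10} = 3 + 9 - 720 - 3528 - 3024 = -7260.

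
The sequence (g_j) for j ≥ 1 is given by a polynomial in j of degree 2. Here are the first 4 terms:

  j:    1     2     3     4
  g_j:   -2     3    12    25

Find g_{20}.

777

1st diffs: 5, 9, 13.
2nd diffs: 4, 4 (constant).
Newton forward-difference form: g_j = -2 + 5·C(j-1,1) + 4·C(j-1,2).
At j = 20: j-1 = 19, so g_{20} = -2 + 95 + 684 = 777.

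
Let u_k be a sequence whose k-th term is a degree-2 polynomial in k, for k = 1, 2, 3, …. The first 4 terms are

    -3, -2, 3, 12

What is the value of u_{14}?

1st diffs: 1, 5, 9.
2nd diffs: 4, 4 (constant).
Newton forward-difference form: u_k = -3 + 1·C(k-1,1) + 4·C(k-1,2).
At k = 14: k-1 = 13, so u_{14} = -3 + 13 + 312 = 322.

322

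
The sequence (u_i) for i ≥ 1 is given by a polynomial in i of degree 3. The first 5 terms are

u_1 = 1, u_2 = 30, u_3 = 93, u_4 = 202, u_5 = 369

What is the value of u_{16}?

9466

1st diffs: 29, 63, 109, 167.
2nd diffs: 34, 46, 58.
3rd diffs: 12, 12 (constant).
So u_i = 2i^3 + 5i^2 - 6.
Evaluating at i = 16 gives u_{16} = 9466.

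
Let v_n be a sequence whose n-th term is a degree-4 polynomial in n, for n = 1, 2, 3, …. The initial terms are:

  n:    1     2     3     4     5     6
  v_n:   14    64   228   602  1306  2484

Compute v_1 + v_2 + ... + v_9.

1st diffs: 50, 164, 374, 704, 1178.
2nd diffs: 114, 210, 330, 474.
3rd diffs: 96, 120, 144.
4th diffs: 24, 24 (constant).
So v_n = n^4 + 6n^3 - 4n^2 + 5n + 6.
Continuing: 4304, 6958, 10662.
Summing n = 1..9 (9 terms) gives 26622.

26622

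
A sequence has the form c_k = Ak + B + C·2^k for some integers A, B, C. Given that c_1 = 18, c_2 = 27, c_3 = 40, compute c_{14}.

32847

Plug in k = 1, 2, 3: A + B + 2C = 18; 2A + B + 4C = 27; 3A + B + 8C = 40.
Subtracting the first from the second: A + 2C = 9.
Subtracting the second from the third: A + 4C = 13.
Solving: C = 2, A = 5, then B = 9.
Therefore c_{14} = 70 + 9 + 2·16384 = 32847.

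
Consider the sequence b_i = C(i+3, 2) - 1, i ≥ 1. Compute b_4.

C(7, 2) = 21, so b_4 = 20.

20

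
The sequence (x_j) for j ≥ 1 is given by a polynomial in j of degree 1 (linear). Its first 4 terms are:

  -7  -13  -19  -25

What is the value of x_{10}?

1st diffs: -6, -6, -6 (constant).
So x_j = -6j - 1.
Evaluating at j = 10 gives x_{10} = -61.

-61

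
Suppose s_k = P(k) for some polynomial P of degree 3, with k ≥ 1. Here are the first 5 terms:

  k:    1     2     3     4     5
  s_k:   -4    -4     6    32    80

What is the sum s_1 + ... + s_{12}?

1st diffs: 0, 10, 26, 48.
2nd diffs: 10, 16, 22.
3rd diffs: 6, 6 (constant).
Newton forward-difference form: s_k = -4 + 10·C(k-1,2) + 6·C(k-1,3).
Continuing: …, 156, 266, 416, 612, …, s_{12} = 1536.
Summing k = 1..12 (12 terms) gives 5122.

5122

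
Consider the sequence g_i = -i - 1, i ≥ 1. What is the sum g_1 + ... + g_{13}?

Over i = 1..13: Σi = 91.
Total = (-1)·91 + (-1)·13 = -104.

-104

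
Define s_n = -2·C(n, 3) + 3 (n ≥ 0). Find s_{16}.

-1117

C(16, 3) = 560, so s_{16} = -1117.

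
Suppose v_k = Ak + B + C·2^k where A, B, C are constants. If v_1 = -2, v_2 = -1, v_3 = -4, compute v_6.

At k = 1, 2, 3: A + B + 2C = -2; 2A + B + 4C = -1; 3A + B + 8C = -4.
Subtracting the first from the second: A + 2C = 1.
Subtracting the second from the third: A + 4C = -3.
Solving: C = -2, A = 5, then B = -3.
So v_k = 5·k + (-3) + (-2)·2^k; at k=6 this is -101.

-101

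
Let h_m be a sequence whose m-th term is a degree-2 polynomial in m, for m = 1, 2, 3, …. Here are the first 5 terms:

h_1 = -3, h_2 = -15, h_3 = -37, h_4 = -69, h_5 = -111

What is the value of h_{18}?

1st diffs: -12, -22, -32, -42.
2nd diffs: -10, -10, -10 (constant).
Newton forward-difference form: h_m = -3 + (-12)·C(m-1,1) + (-10)·C(m-1,2).
At m = 18: m-1 = 17, so h_{18} = -3 - 204 - 1360 = -1567.

-1567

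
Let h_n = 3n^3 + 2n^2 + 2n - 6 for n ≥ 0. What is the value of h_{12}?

5490

h_{12} = 3·12^3 + 2·12^2 + 2·12 - 6 = 5490.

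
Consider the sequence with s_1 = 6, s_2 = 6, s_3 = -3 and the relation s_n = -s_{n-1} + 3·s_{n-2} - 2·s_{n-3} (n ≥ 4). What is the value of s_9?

-1059

Iterate the recurrence:
s_4 = 9;  s_5 = -30;  s_6 = 63;  s_7 = -171;  s_8 = 420;  s_9 = -1059.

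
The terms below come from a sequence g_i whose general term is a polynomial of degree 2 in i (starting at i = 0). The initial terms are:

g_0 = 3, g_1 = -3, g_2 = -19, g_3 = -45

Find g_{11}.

1st diffs: -6, -16, -26.
2nd diffs: -10, -10 (constant).
Newton forward-difference form: g_i = 3 + (-6)·C(i,1) + (-10)·C(i,2).
At i = 11: i = 11, so g_{11} = 3 - 66 - 550 = -613.

-613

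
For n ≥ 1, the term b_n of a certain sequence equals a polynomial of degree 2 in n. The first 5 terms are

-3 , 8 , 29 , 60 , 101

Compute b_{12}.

1st diffs: 11, 21, 31, 41.
2nd diffs: 10, 10, 10 (constant).
Newton forward-difference form: b_n = -3 + 11·C(n-1,1) + 10·C(n-1,2).
At n = 12: n-1 = 11, so b_{12} = -3 + 121 + 550 = 668.

668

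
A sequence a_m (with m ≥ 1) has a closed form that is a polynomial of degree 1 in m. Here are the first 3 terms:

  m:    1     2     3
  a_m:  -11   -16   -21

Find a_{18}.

1st diffs: -5, -5 (constant).
So a_m = -5m - 6.
Evaluating at m = 18 gives a_{18} = -96.

-96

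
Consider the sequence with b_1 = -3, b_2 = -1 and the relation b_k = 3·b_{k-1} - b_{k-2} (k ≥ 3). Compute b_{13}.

Step forward from the initial values:
b_3 = 0; b_4 = 1; b_5 = 3; …; b_{10} = 377; b_{11} = 987; b_{12} = 2584; b_{13} = 6765.

6765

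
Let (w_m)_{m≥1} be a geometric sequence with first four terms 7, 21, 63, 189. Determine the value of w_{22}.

Common ratio r = 3.
w_m = 7·3^(m-1).
w_{22} = 7·3^21 = 73222472421.

73222472421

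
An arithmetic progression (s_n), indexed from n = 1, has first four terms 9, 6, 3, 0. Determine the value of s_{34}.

Common difference d = -3.
s_n = 9 + (n - 1)·(-3).
s_{34} = 9 + 33·(-3) = -90.

-90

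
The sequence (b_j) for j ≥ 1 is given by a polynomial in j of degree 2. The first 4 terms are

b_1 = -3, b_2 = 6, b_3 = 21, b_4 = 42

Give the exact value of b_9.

237

1st diffs: 9, 15, 21.
2nd diffs: 6, 6 (constant).
Newton forward-difference form: b_j = -3 + 9·C(j-1,1) + 6·C(j-1,2).
At j = 9: j-1 = 8, so b_9 = -3 + 72 + 168 = 237.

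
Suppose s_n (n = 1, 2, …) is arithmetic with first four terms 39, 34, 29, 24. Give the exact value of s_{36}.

Common difference d = -5.
s_n = 39 + (n - 1)·(-5).
s_{36} = 39 + 35·(-5) = -136.

-136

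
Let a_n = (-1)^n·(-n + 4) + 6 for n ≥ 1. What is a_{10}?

(-1)^10 = 1; -n + 4 at n=10 is -6; so a_{10} = 0.

0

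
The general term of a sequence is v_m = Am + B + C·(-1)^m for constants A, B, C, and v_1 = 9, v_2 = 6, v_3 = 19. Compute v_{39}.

Write the equations: A + B - C = 9; 2A + B + C = 6; 3A + B - C = 19.
Subtracting the first from the second: A + 2C = -3.
Subtracting the second from the third: A - 2C = 13.
Solving: C = -4, A = 5, then B = 0.
Therefore v_{39} = 195 + 0 + (-4)·(-1) = 199.

199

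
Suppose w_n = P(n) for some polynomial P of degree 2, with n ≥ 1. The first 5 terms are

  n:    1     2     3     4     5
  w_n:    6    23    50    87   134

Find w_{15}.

1st diffs: 17, 27, 37, 47.
2nd diffs: 10, 10, 10 (constant).
Newton forward-difference form: w_n = 6 + 17·C(n-1,1) + 10·C(n-1,2).
At n = 15: n-1 = 14, so w_{15} = 6 + 238 + 910 = 1154.

1154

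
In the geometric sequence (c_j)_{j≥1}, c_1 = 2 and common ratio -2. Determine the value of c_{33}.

8589934592

c_j = 2·(-2)^(j-1).
c_{33} = 2·(-2)^32 = 8589934592.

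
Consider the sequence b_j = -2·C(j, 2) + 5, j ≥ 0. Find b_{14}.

C(14, 2) = 91, so b_{14} = -177.

-177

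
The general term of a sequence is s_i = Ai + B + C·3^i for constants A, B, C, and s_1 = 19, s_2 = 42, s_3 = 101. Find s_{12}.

At i = 1, 2, 3: A + B + 3C = 19; 2A + B + 9C = 42; 3A + B + 27C = 101.
Subtracting the first from the second: A + 6C = 23.
Subtracting the second from the third: A + 18C = 59.
Solving: C = 3, A = 5, then B = 5.
So s_i = 5·i + 5 + 3·3^i; at i=12 this is 1594388.

1594388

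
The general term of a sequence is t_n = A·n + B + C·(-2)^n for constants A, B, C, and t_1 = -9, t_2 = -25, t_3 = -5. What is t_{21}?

4194211

Write the equations: A + B - 2C = -9; 2A + B + 4C = -25; 3A + B - 8C = -5.
Subtracting the first from the second: A + 6C = -16.
Subtracting the second from the third: A - 12C = 20.
Solving: C = -2, A = -4, then B = -9.
So t_n = -4·n + (-9) + (-2)·(-2)^n; at n=21 this is 4194211.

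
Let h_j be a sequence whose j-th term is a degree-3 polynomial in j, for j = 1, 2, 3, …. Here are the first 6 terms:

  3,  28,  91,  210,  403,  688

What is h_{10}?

3108

1st diffs: 25, 63, 119, 193, 285.
2nd diffs: 38, 56, 74, 92.
3rd diffs: 18, 18, 18 (constant).
So h_j = 3j^3 + j^2 + j - 2.
Evaluating at j = 10 gives h_{10} = 3108.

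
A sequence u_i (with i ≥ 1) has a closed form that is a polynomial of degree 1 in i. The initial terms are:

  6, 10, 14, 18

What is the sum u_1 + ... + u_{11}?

286

1st diffs: 4, 4, 4 (constant).
So u_i = 4i + 2.
Continuing: …, 22, 26, 30, 34, …, u_{11} = 46.
Summing i = 1..11 (11 terms) gives 286.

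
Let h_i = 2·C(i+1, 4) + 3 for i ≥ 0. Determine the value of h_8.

C(9, 4) = 126, so h_8 = 255.

255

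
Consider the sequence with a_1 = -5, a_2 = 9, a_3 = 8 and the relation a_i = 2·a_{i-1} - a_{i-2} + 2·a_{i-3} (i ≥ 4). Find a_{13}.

Step forward from the initial values:
a_4 = -3;  a_5 = 4;  a_6 = 27;  a_7 = 44;  a_8 = 69;  a_9 = 148;  a_{10} = 315;  a_{11} = 620;  a_{12} = 1221;  a_{13} = 2452.

2452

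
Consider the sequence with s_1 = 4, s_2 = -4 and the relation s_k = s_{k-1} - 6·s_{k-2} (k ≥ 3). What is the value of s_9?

Iterate the recurrence:
s_3 = -28;  s_4 = -4;  s_5 = 164;  s_6 = 188;  s_7 = -796;  s_8 = -1924;  s_9 = 2852.

2852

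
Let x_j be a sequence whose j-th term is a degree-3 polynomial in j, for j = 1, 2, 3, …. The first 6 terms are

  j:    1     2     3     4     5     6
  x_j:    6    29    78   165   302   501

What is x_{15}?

1st diffs: 23, 49, 87, 137, 199.
2nd diffs: 26, 38, 50, 62.
3rd diffs: 12, 12, 12 (constant).
Newton forward-difference form: x_j = 6 + 23·C(j-1,1) + 26·C(j-1,2) + 12·C(j-1,3).
At j = 15: j-1 = 14, so x_{15} = 6 + 322 + 2366 + 4368 = 7062.

7062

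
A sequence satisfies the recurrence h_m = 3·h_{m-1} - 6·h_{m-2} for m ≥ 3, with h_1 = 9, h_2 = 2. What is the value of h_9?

-324

h_3 = -48;  h_4 = -156;  h_5 = -180;  h_6 = 396;  h_7 = 2268;  h_8 = 4428;  h_9 = -324.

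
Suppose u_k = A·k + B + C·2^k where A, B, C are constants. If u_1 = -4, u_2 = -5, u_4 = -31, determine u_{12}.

At k = 1, 2, 4: A + B + 2C = -4; 2A + B + 4C = -5; 4A + B + 16C = -31.
Subtracting the first from the second: A + 2C = -1.
Subtracting the second from the third: 2A + 12C = -26.
Solving: C = -3, A = 5, then B = -3.
Therefore u_{12} = 60 + (-3) + (-3)·4096 = -12231.

-12231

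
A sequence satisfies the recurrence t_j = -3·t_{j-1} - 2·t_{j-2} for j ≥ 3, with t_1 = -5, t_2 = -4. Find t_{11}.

Compute successive terms:
t_3 = 22; t_4 = -58; t_5 = 130; t_6 = -274; t_7 = 562; t_8 = -1138; t_9 = 2290; t_{10} = -4594; t_{11} = 9202.
(Characteristic roots are -1 and -2.)

9202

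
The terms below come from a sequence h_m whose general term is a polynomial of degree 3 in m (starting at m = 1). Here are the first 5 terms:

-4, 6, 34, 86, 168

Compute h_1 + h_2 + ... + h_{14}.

1st diffs: 10, 28, 52, 82.
2nd diffs: 18, 24, 30.
3rd diffs: 6, 6 (constant).
Newton forward-difference form: h_m = -4 + 10·C(m-1,1) + 18·C(m-1,2) + 6·C(m-1,3).
Continuing: …, 286, 446, 654, 916, …, h_{14} = 3246.
Summing m = 1..14 (14 terms) gives 13412.

13412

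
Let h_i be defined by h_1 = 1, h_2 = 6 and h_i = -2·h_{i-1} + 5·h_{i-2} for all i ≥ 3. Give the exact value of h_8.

5424

Applying the relation repeatedly:
h_3 = -7  h_4 = 44  h_5 = -123  h_6 = 466  h_7 = -1547  h_8 = 5424.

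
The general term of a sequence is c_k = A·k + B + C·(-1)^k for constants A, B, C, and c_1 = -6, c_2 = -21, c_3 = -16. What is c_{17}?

-86

Plug in k = 1, 2, 3: A + B - C = -6; 2A + B + C = -21; 3A + B - C = -16.
Subtracting the first from the second: A + 2C = -15.
Subtracting the second from the third: A - 2C = 5.
Solving: C = -5, A = -5, then B = -6.
Therefore c_{17} = -85 + (-6) + (-5)·(-1) = -86.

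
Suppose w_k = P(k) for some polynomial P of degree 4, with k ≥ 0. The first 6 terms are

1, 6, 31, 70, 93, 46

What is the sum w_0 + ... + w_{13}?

1st diffs: 5, 25, 39, 23, -47.
2nd diffs: 20, 14, -16, -70.
3rd diffs: -6, -30, -54.
4th diffs: -24, -24 (constant).
Newton forward-difference form: w_k = 1 + 5·C(k,1) + 20·C(k,2) + (-6)·C(k,3) + (-24)·C(k,4).
Continuing: …, -149, -594, -1415, -2762, …, w_{13} = -17250.
Summing k = 0..13 (14 terms) gives -46305.

-46305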